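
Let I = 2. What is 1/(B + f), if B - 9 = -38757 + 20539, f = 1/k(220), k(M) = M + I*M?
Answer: -660/12017939 ≈ -5.4918e-5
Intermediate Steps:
k(M) = 3*M (k(M) = M + 2*M = 3*M)
f = 1/660 (f = 1/(3*220) = 1/660 ≈ 0.0015152)
B = -18209 (B = 9 + (-38757 + 20539) = 9 - 18218 = -18209)
1/(B + f) = 1/(-18209 + 1/660) = 1/(-12017939/660) = -660/12017939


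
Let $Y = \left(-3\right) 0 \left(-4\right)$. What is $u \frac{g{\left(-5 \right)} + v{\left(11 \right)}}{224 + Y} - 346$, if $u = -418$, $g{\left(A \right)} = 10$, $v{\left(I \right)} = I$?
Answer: $- \frac{6163}{16} \approx -385.19$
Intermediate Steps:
$Y = 0$ ($Y = 0 \left(-4\right) = 0$)
$u \frac{g{\left(-5 \right)} + v{\left(11 \right)}}{224 + Y} - 346 = - 418 \frac{10 + 11}{224 + 0} - 346 = - 418 \cdot \frac{21}{224} - 346 = - 418 \cdot 21 \cdot \frac{1}{224} - 346 = \left(-418\right) \frac{3}{32} - 346 = - \frac{627}{16} - 346 = - \frac{6163}{16}$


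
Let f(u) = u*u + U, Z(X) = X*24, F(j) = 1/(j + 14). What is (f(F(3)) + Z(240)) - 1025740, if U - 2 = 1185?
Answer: -294431176/289 ≈ -1.0188e+6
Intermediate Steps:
U = 1187 (U = 2 + 1185 = 1187)
F(j) = 1/(14 + j)
Z(X) = 24*X
f(u) = 1187 + u**2 (f(u) = u*u + 1187 = u**2 + 1187 = 1187 + u**2)
(f(F(3)) + Z(240)) - 1025740 = ((1187 + (1/(14 + 3))**2) + 24*240) - 1025740 = ((1187 + (1/17)**2) + 5760) - 1025740 = ((1187 + 1/289) + 5760) - 1025740 = (343044/289 + 5760) - 1025740 = 2007684/289 - 1025740 = -294431176/289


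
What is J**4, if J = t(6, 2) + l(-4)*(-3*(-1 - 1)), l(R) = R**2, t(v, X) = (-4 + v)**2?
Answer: 100000000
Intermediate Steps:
J = 100 (J = (-4 + 6)**2 + (-4)**2*(-3*(-1 - 1)) = 2**2 + 16*(-3*(-2)) = 4 + 16*6 = 4 + 96 = 100)
J**4 = 100**4 = 100000000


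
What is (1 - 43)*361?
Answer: -15162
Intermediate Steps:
(1 - 43)*361 = -42*361 = -15162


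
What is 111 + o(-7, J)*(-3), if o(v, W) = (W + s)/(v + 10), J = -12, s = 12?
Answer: 111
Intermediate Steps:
o(v, W) = (12 + W)/(10 + v) (o(v, W) = (W + 12)/(v + 10) = (12 + W)/(10 + v))
111 + o(-7, J)*(-3) = 111 + ((12 - 12)/(10 - 7))*(-3) = 111 + (0/3)*(-3) = 111 + ((⅓)*0)*(-3) = 111 + 0*(-3) = 111 + 0 = 111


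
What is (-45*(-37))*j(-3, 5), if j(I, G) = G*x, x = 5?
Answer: 41625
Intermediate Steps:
j(I, G) = 5*G (j(I, G) = G*5 = 5*G)
(-45*(-37))*j(-3, 5) = (-45*(-37))*(5*5) = 1665*25 = 41625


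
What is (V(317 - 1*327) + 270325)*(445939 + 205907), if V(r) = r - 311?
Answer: 176001027384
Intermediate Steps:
V(r) = -311 + r
(V(317 - 1*327) + 270325)*(445939 + 205907) = ((-311 + (317 - 1*327)) + 270325)*(445939 + 205907) = ((-311 + (317 - 327)) + 270325)*651846 = ((-311 - 10) + 270325)*651846 = (-321 + 270325)*651846 = 270004*651846 = 176001027384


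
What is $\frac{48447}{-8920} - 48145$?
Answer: $- \frac{429501847}{8920} \approx -48150.0$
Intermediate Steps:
$\frac{48447}{-8920} - 48145 = 48447 \left(- \frac{1}{8920}\right) - 48145 = - \frac{48447}{8920} - 48145 = - \frac{429501847}{8920}$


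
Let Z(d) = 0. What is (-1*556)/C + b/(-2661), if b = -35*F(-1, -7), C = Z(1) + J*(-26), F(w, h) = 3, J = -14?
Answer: -120108/80717 ≈ -1.4880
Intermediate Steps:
C = 364 (C = 0 - 14*(-26) = 0 + 364 = 364)
b = -105 (b = -35*3 = -105)
(-1*556)/C + b/(-2661) = -1*556/364 - 105/(-2661) = -556*1/364 - 105*(-1/2661) = -139/91 + 35/887 = -120108/80717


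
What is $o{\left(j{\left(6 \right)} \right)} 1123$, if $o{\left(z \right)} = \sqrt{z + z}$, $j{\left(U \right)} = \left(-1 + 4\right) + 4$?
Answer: $1123 \sqrt{14} \approx 4201.9$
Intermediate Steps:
$j{\left(U \right)} = 7$ ($j{\left(U \right)} = 3 + 4 = 7$)
$o{\left(z \right)} = \sqrt{2} \sqrt{z}$ ($o{\left(z \right)} = \sqrt{2 z} = \sqrt{2} \sqrt{z}$)
$o{\left(j{\left(6 \right)} \right)} 1123 = \sqrt{2} \sqrt{7} \cdot 1123 = \sqrt{14} \cdot 1123 = 1123 \sqrt{14}$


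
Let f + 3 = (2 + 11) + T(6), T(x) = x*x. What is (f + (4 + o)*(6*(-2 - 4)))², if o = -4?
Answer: 2116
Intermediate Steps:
T(x) = x²
f = 46 (f = -3 + ((2 + 11) + 6²) = -3 + (13 + 36) = -3 + 49 = 46)
(f + (4 + o)*(6*(-2 - 4)))² = (46 + (4 - 4)*(6*(-2 - 4)))² = (46 + 0*(6*(-6)))² = (46 + 0*(-36))² = (46 + 0)² = 46² = 2116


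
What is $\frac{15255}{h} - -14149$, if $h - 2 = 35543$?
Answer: $\frac{100588292}{7109} \approx 14149.0$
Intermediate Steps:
$h = 35545$ ($h = 2 + 35543 = 35545$)
$\frac{15255}{h} - -14149 = \frac{15255}{35545} - -14149 = 15255 \cdot \frac{1}{35545} + \left(-6885 + 21034\right) = \frac{3051}{7109} + 14149 = \frac{100588292}{7109}$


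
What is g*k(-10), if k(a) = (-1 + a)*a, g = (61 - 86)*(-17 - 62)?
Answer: 217250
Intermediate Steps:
g = 1975 (g = -25*(-79) = 1975)
k(a) = a*(-1 + a)
g*k(-10) = 1975*(-10*(-1 - 10)) = 1975*(-10*(-11)) = 1975*110 = 217250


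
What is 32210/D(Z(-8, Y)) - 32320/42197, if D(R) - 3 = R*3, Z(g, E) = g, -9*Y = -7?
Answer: -1359844090/886137 ≈ -1534.6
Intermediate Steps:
Y = 7/9 (Y = -⅑*(-7) = 7/9 ≈ 0.77778)
D(R) = 3 + 3*R (D(R) = 3 + R*3 = 3 + 3*R)
32210/D(Z(-8, Y)) - 32320/42197 = 32210/(3 + 3*(-8)) - 32320/42197 = 32210/(3 - 24) - 32320*1/42197 = 32210/(-21) - 32320/42197 = 32210*(-1/21) - 32320/42197 = -32210/21 - 32320/42197 = -1359844090/886137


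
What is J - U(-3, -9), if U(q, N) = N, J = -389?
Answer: -380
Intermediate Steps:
J - U(-3, -9) = -389 - 1*(-9) = -389 + 9 = -380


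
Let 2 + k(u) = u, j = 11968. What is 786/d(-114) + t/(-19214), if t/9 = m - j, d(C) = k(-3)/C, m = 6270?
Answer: 860953833/48035 ≈ 17923.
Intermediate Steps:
k(u) = -2 + u
d(C) = -5/C (d(C) = (-2 - 3)/C = -5/C)
t = -51282 (t = 9*(6270 - 1*11968) = 9*(6270 - 11968) = 9*(-5698) = -51282)
786/d(-114) + t/(-19214) = 786/((-5/(-114))) - 51282/(-19214) = 786/((-5*(-1/114))) - 51282*(-1/19214) = 786/(5/114) + 25641/9607 = 786*(114/5) + 25641/9607 = 89604/5 + 25641/9607 = 860953833/48035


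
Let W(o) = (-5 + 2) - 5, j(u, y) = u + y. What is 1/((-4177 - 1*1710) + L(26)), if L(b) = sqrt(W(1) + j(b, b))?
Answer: -5887/34656725 - 2*sqrt(11)/34656725 ≈ -0.00017006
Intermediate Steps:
W(o) = -8 (W(o) = -3 - 5 = -8)
L(b) = sqrt(-8 + 2*b) (L(b) = sqrt(-8 + (b + b)) = sqrt(-8 + 2*b))
1/((-4177 - 1*1710) + L(26)) = 1/((-4177 - 1*1710) + sqrt(-8 + 2*26)) = 1/((-4177 - 1710) + sqrt(-8 + 52)) = 1/(-5887 + sqrt(44)) = 1/(-5887 + 2*sqrt(11))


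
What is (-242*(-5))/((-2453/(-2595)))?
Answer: 285450/223 ≈ 1280.0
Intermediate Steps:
(-242*(-5))/((-2453/(-2595))) = 1210/((-2453*(-1/2595))) = 1210/(2453/2595) = 1210*(2595/2453) = 285450/223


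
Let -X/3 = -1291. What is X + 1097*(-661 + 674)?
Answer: 18134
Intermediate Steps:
X = 3873 (X = -3*(-1291) = 3873)
X + 1097*(-661 + 674) = 3873 + 1097*(-661 + 674) = 3873 + 1097*13 = 3873 + 14261 = 18134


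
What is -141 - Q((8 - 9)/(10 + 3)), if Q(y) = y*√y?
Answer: -141 + I*√13/169 ≈ -141.0 + 0.021335*I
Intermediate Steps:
Q(y) = y^(3/2)
-141 - Q((8 - 9)/(10 + 3)) = -141 - ((8 - 9)/(10 + 3))^(3/2) = -141 - (-1/13)^(3/2) = -141 - (-1)*I*√13/169 = -141 + I*√13/169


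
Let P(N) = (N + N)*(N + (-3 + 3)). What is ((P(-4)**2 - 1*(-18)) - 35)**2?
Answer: 1014049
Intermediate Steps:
P(N) = 2*N**2 (P(N) = (2*N)*(N + 0) = (2*N)*N = 2*N**2)
((P(-4)**2 - 1*(-18)) - 35)**2 = (((2*(-4)**2)**2 - 1*(-18)) - 35)**2 = (((2*16)**2 + 18) - 35)**2 = ((32**2 + 18) - 35)**2 = ((1024 + 18) - 35)**2 = (1042 - 35)**2 = 1007**2 = 1014049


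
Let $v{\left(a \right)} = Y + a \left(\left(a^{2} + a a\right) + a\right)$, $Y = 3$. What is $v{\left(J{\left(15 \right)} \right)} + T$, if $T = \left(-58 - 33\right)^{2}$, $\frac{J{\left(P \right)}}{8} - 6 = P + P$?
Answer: $47866972$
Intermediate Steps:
$J{\left(P \right)} = 48 + 16 P$ ($J{\left(P \right)} = 48 + 8 \left(P + P\right) = 48 + 8 \cdot 2 P = 48 + 16 P$)
$v{\left(a \right)} = 3 + a \left(a + 2 a^{2}\right)$ ($v{\left(a \right)} = 3 + a \left(\left(a^{2} + a a\right) + a\right) = 3 + a \left(\left(a^{2} + a^{2}\right) + a\right) = 3 + a \left(2 a^{2} + a\right) = 3 + a \left(a + 2 a^{2}\right)$)
$T = 8281$ ($T = \left(-91\right)^{2} = 8281$)
$v{\left(J{\left(15 \right)} \right)} + T = \left(3 + \left(48 + 16 \cdot 15\right)^{2} + 2 \left(48 + 16 \cdot 15\right)^{3}\right) + 8281 = \left(3 + \left(48 + 240\right)^{2} + 2 \left(48 + 240\right)^{3}\right) + 8281 = \left(3 + 288^{2} + 2 \cdot 288^{3}\right) + 8281 = \left(3 + 82944 + 2 \cdot 23887872\right) + 8281 = \left(3 + 82944 + 47775744\right) + 8281 = 47858691 + 8281 = 47866972$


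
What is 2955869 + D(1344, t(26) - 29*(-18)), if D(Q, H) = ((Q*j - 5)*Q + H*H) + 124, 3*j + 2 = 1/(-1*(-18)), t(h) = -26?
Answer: 6073547/3 ≈ 2.0245e+6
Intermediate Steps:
j = -35/54 (j = -2/3 + 1/(3*((-1*(-18)))) = -2/3 + (1/3)/18 = -2/3 + (1/3)*(1/18) = -2/3 + 1/54 = -35/54 ≈ -0.64815)
D(Q, H) = 124 + H**2 + Q*(-5 - 35*Q/54) (D(Q, H) = ((Q*(-35/54) - 5)*Q + H*H) + 124 = ((-35*Q/54 - 5)*Q + H**2) + 124 = ((-5 - 35*Q/54)*Q + H**2) + 124 = (Q*(-5 - 35*Q/54) + H**2) + 124 = (H**2 + Q*(-5 - 35*Q/54)) + 124 = 124 + H**2 + Q*(-5 - 35*Q/54))
2955869 + D(1344, t(26) - 29*(-18)) = 2955869 + (124 + (-26 - 29*(-18))**2 - 5*1344 - 35/54*1344**2) = 2955869 + (124 + (-26 - 1*(-522))**2 - 6720 - 35/54*1806336) = 2955869 + (124 + (-26 + 522)**2 - 6720 - 3512320/3) = 2955869 + (124 + 496**2 - 6720 - 3512320/3) = 2955869 + (124 + 246016 - 6720 - 3512320/3) = 2955869 - 2794060/3 = 6073547/3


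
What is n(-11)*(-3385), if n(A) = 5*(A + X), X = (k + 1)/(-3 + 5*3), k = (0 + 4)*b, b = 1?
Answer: 2149475/12 ≈ 1.7912e+5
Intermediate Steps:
k = 4 (k = (0 + 4)*1 = 4*1 = 4)
X = 5/12 (X = (4 + 1)/(-3 + 5*3) = 5/(-3 + 15) = 5/12 ≈ 0.41667)
n(A) = 25/12 + 5*A (n(A) = 5*(A + 5/12) = 5*(5/12 + A) = 25/12 + 5*A)
n(-11)*(-3385) = (25/12 + 5*(-11))*(-3385) = (25/12 - 55)*(-3385) = -635/12*(-3385) = 2149475/12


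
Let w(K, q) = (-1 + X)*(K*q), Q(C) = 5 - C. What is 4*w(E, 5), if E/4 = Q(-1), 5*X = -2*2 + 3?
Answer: -576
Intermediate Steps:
X = -⅕ (X = (-2*2 + 3)/5 = (-4 + 3)/5 = (⅕)*(-1) = -⅕ ≈ -0.20000)
E = 24 (E = 4*(5 - 1*(-1)) = 4*(5 + 1) = 4*6 = 24)
w(K, q) = -6*K*q/5 (w(K, q) = (-1 - ⅕)*(K*q) = -6*K*q/5)
4*w(E, 5) = 4*(-6/5*24*5) = 4*(-144) = -576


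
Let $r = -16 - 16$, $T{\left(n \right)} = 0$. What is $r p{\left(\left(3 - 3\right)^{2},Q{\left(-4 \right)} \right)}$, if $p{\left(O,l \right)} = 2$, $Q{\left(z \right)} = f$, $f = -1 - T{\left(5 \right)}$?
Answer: $-64$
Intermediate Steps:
$f = -1$ ($f = -1 - 0 = -1 + 0 = -1$)
$Q{\left(z \right)} = -1$
$r = -32$
$r p{\left(\left(3 - 3\right)^{2},Q{\left(-4 \right)} \right)} = \left(-32\right) 2 = -64$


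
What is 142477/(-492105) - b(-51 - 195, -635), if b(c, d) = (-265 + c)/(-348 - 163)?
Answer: -634582/492105 ≈ -1.2895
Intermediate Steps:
b(c, d) = 265/511 - c/511 (b(c, d) = (-265 + c)/(-511) = (-265 + c)*(-1/511) = 265/511 - c/511)
142477/(-492105) - b(-51 - 195, -635) = 142477/(-492105) - (265/511 - (-51 - 195)/511) = 142477*(-1/492105) - (265/511 - 1/511*(-246)) = -142477/492105 - (265/511 + 246/511) = -142477/492105 - 1*1 = -142477/492105 - 1 = -634582/492105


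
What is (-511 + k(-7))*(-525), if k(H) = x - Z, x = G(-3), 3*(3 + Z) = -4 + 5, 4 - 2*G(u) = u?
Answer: 530075/2 ≈ 2.6504e+5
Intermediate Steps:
G(u) = 2 - u/2
Z = -8/3 (Z = -3 + (-4 + 5)/3 = -3 + (1/3)*1 = -3 + 1/3 = -8/3 ≈ -2.6667)
x = 7/2 (x = 2 - 1/2*(-3) = 2 + 3/2 = 7/2 ≈ 3.5000)
k(H) = 37/6 (k(H) = 7/2 - 1*(-8/3) = 7/2 + 8/3 = 37/6)
(-511 + k(-7))*(-525) = (-511 + 37/6)*(-525) = -3029/6*(-525) = 530075/2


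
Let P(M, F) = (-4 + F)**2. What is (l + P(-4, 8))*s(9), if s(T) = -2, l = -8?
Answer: -16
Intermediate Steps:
(l + P(-4, 8))*s(9) = (-8 + (-4 + 8)**2)*(-2) = (-8 + 4**2)*(-2) = (-8 + 16)*(-2) = 8*(-2) = -16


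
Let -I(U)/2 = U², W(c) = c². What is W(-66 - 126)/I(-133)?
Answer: -18432/17689 ≈ -1.0420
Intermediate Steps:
I(U) = -2*U²
W(-66 - 126)/I(-133) = (-66 - 126)²/((-2*(-133)²)) = (-192)²/((-2*17689)) = 36864/(-35378) = 36864*(-1/35378) = -18432/17689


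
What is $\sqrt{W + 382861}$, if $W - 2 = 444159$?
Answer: $7 \sqrt{16878} \approx 909.41$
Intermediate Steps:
$W = 444161$ ($W = 2 + 444159 = 444161$)
$\sqrt{W + 382861} = \sqrt{444161 + 382861} = \sqrt{827022} = 7 \sqrt{16878}$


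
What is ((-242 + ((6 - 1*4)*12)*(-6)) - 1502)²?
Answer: 3564544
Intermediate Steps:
((-242 + ((6 - 1*4)*12)*(-6)) - 1502)² = ((-242 + ((6 - 4)*12)*(-6)) - 1502)² = ((-242 + (2*12)*(-6)) - 1502)² = ((-242 + 24*(-6)) - 1502)² = ((-242 - 144) - 1502)² = (-386 - 1502)² = (-1888)² = 3564544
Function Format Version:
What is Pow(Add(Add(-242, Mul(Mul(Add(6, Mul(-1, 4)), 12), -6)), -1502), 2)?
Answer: 3564544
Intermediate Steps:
Pow(Add(Add(-242, Mul(Mul(Add(6, Mul(-1, 4)), 12), -6)), -1502), 2) = Pow(Add(Add(-242, Mul(Mul(Add(6, -4), 12), -6)), -1502), 2) = Pow(Add(Add(-242, Mul(Mul(2, 12), -6)), -1502), 2) = Pow(Add(Add(-242, Mul(24, -6)), -1502), 2) = Pow(Add(Add(-242, -144), -1502), 2) = Pow(Add(-386, -1502), 2) = Pow(-1888, 2) = 3564544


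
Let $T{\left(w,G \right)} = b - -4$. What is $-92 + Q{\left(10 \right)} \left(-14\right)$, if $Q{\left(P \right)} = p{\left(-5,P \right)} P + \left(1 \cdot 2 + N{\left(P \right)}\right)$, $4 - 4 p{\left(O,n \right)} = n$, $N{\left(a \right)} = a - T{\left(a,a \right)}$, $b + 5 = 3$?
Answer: $-22$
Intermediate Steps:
$b = -2$ ($b = -5 + 3 = -2$)
$T{\left(w,G \right)} = 2$ ($T{\left(w,G \right)} = -2 - -4 = -2 + 4 = 2$)
$N{\left(a \right)} = -2 + a$ ($N{\left(a \right)} = a - 2 = -2 + a$)
$p{\left(O,n \right)} = 1 - \frac{n}{4}$
$Q{\left(P \right)} = P + P \left(1 - \frac{P}{4}\right)$ ($Q{\left(P \right)} = \left(1 - \frac{P}{4}\right) P + \left(1 \cdot 2 + \left(-2 + P\right)\right) = P \left(1 - \frac{P}{4}\right) + \left(2 + \left(-2 + P\right)\right) = P \left(1 - \frac{P}{4}\right) + P = P + P \left(1 - \frac{P}{4}\right)$)
$-92 + Q{\left(10 \right)} \left(-14\right) = -92 + \frac{1}{4} \cdot 10 \left(8 - 10\right) \left(-14\right) = -92 + \frac{1}{4} \cdot 10 \left(-2\right) \left(-14\right) = -92 - -70 = -92 + 70 = -22$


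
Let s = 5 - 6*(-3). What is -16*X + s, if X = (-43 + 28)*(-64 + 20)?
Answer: -10537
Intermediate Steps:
s = 23 (s = 5 + 18 = 23)
X = 660 (X = -15*(-44) = 660)
-16*X + s = -16*660 + 23 = -10560 + 23 = -10537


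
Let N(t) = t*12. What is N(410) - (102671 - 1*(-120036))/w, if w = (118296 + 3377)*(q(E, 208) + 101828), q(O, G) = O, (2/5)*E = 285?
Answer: 122767876478546/24952820513 ≈ 4920.0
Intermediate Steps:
E = 1425/2 (E = (5/2)*285 = 1425/2 ≈ 712.50)
N(t) = 12*t
w = 24952820513/2 (w = (118296 + 3377)*(1425/2 + 101828) = 121673*(205081/2) = 24952820513/2 ≈ 1.2476e+10)
N(410) - (102671 - 1*(-120036))/w = 12*410 - (102671 - 1*(-120036))/24952820513/2 = 4920 - (102671 + 120036)*2/24952820513 = 4920 - 222707*2/24952820513 = 4920 - 1*445414/24952820513 = 4920 - 445414/24952820513 = 122767876478546/24952820513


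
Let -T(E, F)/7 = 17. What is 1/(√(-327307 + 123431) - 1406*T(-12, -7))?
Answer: 83657/13997089236 - I*√50969/13997089236 ≈ 5.9767e-6 - 1.6129e-8*I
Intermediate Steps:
T(E, F) = -119 (T(E, F) = -7*17 = -119)
1/(√(-327307 + 123431) - 1406*T(-12, -7)) = 1/(√(-327307 + 123431) - 1406*(-119)) = 1/(√(-203876) + 167314) = 1/(2*I*√50969 + 167314) = 1/(167314 + 2*I*√50969)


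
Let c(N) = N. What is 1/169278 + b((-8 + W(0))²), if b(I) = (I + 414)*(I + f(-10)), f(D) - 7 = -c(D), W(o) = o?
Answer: 6554105605/169278 ≈ 38718.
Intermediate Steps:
f(D) = 7 - D
b(I) = (17 + I)*(414 + I) (b(I) = (I + 414)*(I + (7 - 1*(-10))) = (414 + I)*(I + (7 + 10)) = (414 + I)*(I + 17) = (414 + I)*(17 + I) = (17 + I)*(414 + I))
1/169278 + b((-8 + W(0))²) = 1/169278 + (7038 + ((-8 + 0)²)² + 431*(-8 + 0)²) = 1/169278 + (7038 + ((-8)²)² + 431*(-8)²) = 1/169278 + (7038 + 64² + 431*64) = 1/169278 + (7038 + 4096 + 27584) = 1/169278 + 38718 = 6554105605/169278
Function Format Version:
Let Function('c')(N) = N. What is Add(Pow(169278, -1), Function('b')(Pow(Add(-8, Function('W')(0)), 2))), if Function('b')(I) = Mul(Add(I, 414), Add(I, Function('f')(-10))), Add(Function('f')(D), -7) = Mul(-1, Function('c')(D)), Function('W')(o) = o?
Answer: Rational(6554105605, 169278) ≈ 38718.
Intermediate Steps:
Function('f')(D) = Add(7, Mul(-1, D))
Function('b')(I) = Mul(Add(17, I), Add(414, I)) (Function('b')(I) = Mul(Add(I, 414), Add(I, Add(7, Mul(-1, -10)))) = Mul(Add(414, I), Add(I, Add(7, 10))) = Mul(Add(414, I), Add(I, 17)) = Mul(Add(414, I), Add(17, I)) = Mul(Add(17, I), Add(414, I)))
Add(Pow(169278, -1), Function('b')(Pow(Add(-8, Function('W')(0)), 2))) = Add(Pow(169278, -1), Add(7038, Pow(Pow(Add(-8, 0), 2), 2), Mul(431, Pow(Add(-8, 0), 2)))) = Add(Rational(1, 169278), Add(7038, Pow(Pow(-8, 2), 2), Mul(431, Pow(-8, 2)))) = Add(Rational(1, 169278), Add(7038, Pow(64, 2), Mul(431, 64))) = Add(Rational(1, 169278), Add(7038, 4096, 27584)) = Add(Rational(1, 169278), 38718) = Rational(6554105605, 169278)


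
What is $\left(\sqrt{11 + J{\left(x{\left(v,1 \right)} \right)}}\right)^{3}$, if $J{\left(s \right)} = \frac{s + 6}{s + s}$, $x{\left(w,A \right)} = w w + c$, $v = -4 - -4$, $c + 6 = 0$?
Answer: $11 \sqrt{11} \approx 36.483$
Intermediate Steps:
$c = -6$ ($c = -6 + 0 = -6$)
$v = 0$ ($v = -4 + 4 = 0$)
$x{\left(w,A \right)} = -6 + w^{2}$ ($x{\left(w,A \right)} = w w - 6 = w^{2} - 6 = -6 + w^{2}$)
$J{\left(s \right)} = \frac{6 + s}{2 s}$
$\left(\sqrt{11 + J{\left(x{\left(v,1 \right)} \right)}}\right)^{3} = \left(\sqrt{11 + \frac{6 - \left(6 - 0^{2}\right)}{2 \left(-6 + 0^{2}\right)}}\right)^{3} = \left(\sqrt{11 + \frac{6 + \left(-6 + 0\right)}{2 \left(-6 + 0\right)}}\right)^{3} = \left(\sqrt{11 + \frac{6 - 6}{2 \left(-6\right)}}\right)^{3} = \left(\sqrt{11 + \frac{1}{2} \left(- \frac{1}{6}\right) 0}\right)^{3} = \left(\sqrt{11 + 0}\right)^{3} = \left(\sqrt{11}\right)^{3} = 11 \sqrt{11}$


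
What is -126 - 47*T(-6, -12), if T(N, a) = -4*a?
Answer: -2382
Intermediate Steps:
-126 - 47*T(-6, -12) = -126 - (-188)*(-12) = -126 - 47*48 = -126 - 2256 = -2382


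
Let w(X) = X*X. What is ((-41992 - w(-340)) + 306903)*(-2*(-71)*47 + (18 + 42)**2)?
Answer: 1534021214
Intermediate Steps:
w(X) = X**2
((-41992 - w(-340)) + 306903)*(-2*(-71)*47 + (18 + 42)**2) = ((-41992 - 1*(-340)**2) + 306903)*(-2*(-71)*47 + (18 + 42)**2) = ((-41992 - 1*115600) + 306903)*(142*47 + 60**2) = ((-41992 - 115600) + 306903)*(6674 + 3600) = (-157592 + 306903)*10274 = 149311*10274 = 1534021214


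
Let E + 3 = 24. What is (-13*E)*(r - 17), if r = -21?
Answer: 10374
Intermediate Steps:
E = 21 (E = -3 + 24 = 21)
(-13*E)*(r - 17) = (-13*21)*(-21 - 17) = -273*(-38) = 10374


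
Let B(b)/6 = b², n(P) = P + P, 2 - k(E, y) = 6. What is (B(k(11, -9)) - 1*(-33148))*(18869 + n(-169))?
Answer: 616044564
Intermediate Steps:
k(E, y) = -4 (k(E, y) = 2 - 1*6 = 2 - 6 = -4)
n(P) = 2*P
B(b) = 6*b²
(B(k(11, -9)) - 1*(-33148))*(18869 + n(-169)) = (6*(-4)² - 1*(-33148))*(18869 + 2*(-169)) = (6*16 + 33148)*(18869 - 338) = (96 + 33148)*18531 = 33244*18531 = 616044564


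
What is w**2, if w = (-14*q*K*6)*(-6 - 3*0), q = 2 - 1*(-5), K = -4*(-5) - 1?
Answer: 4493289024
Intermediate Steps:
K = 19 (K = 20 - 1 = 19)
q = 7 (q = 2 + 5 = 7)
w = 67032 (w = (-14*7*19*6)*(-6 - 3*0) = (-1862*6)*(-6 - 1*0) = (-14*798)*(-6 + 0) = -11172*(-6) = 67032)
w**2 = 67032**2 = 4493289024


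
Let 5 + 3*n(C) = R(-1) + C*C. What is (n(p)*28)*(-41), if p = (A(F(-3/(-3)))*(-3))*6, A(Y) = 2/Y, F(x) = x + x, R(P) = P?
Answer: -121688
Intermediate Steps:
F(x) = 2*x
p = -18 (p = ((2/((2*(-3/(-3)))))*(-3))*6 = ((2/((2*(-3*(-⅓)))))*(-3))*6 = ((2/((2*1)))*(-3))*6 = ((2/2)*(-3))*6 = ((2*(½))*(-3))*6 = (1*(-3))*6 = -3*6 = -18)
n(C) = -2 + C²/3 (n(C) = -5/3 + (-1 + C*C)/3 = -5/3 + (-1 + C²)/3 = -5/3 + (-⅓ + C²/3) = -2 + C²/3)
(n(p)*28)*(-41) = ((-2 + (⅓)*(-18)²)*28)*(-41) = ((-2 + (⅓)*324)*28)*(-41) = ((-2 + 108)*28)*(-41) = (106*28)*(-41) = 2968*(-41) = -121688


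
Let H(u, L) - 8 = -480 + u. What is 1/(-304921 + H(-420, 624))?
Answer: -1/305813 ≈ -3.2700e-6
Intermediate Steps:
H(u, L) = -472 + u (H(u, L) = 8 + (-480 + u) = -472 + u)
1/(-304921 + H(-420, 624)) = 1/(-304921 + (-472 - 420)) = 1/(-304921 - 892) = 1/(-305813) = -1/305813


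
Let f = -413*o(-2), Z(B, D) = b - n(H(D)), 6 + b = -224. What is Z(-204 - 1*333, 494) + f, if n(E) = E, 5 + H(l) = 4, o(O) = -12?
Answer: 4727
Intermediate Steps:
b = -230 (b = -6 - 224 = -230)
H(l) = -1 (H(l) = -5 + 4 = -1)
Z(B, D) = -229 (Z(B, D) = -230 - 1*(-1) = -230 + 1 = -229)
f = 4956 (f = -413*(-12) = 4956)
Z(-204 - 1*333, 494) + f = -229 + 4956 = 4727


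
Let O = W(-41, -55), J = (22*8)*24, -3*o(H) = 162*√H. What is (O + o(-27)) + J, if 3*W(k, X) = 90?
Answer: 4254 - 162*I*√3 ≈ 4254.0 - 280.59*I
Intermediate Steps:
W(k, X) = 30 (W(k, X) = (⅓)*90 = 30)
o(H) = -54*√H
J = 4224 (J = 176*24 = 4224)
O = 30
(O + o(-27)) + J = (30 - 162*I*√3) + 4224 = 4254 - 162*I*√3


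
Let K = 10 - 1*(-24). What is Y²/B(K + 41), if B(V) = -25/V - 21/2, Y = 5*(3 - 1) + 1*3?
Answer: -78/5 ≈ -15.600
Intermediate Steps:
K = 34 (K = 10 + 24 = 34)
Y = 13 (Y = 5*2 + 3 = 10 + 3 = 13)
B(V) = -21/2 - 25/V (B(V) = -25/V - 21*½ = -25/V - 21/2 = -21/2 - 25/V)
Y²/B(K + 41) = 13²/(-21/2 - 25/(34 + 41)) = 169/(-21/2 - 25/75) = 169/(-21/2 - 25*1/75) = 169/(-21/2 - ⅓) = 169/(-65/6) = 169*(-6/65) = -78/5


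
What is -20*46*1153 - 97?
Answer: -1060857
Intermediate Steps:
-20*46*1153 - 97 = -920*1153 - 97 = -1060760 - 97 = -1060857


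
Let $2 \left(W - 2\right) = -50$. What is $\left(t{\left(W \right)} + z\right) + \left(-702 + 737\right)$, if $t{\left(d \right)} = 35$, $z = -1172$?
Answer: $-1102$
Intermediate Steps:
$W = -23$ ($W = 2 + \frac{1}{2} \left(-50\right) = 2 - 25 = -23$)
$\left(t{\left(W \right)} + z\right) + \left(-702 + 737\right) = \left(35 - 1172\right) + \left(-702 + 737\right) = -1137 + 35 = -1102$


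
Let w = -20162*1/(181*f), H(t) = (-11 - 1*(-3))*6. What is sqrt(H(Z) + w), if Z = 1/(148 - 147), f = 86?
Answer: I*sqrt(2986064695)/7783 ≈ 7.0211*I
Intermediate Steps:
Z = 1 (Z = 1/1 = 1)
H(t) = -48 (H(t) = (-11 + 3)*6 = -8*6 = -48)
w = -10081/7783 (w = -20162/(86*181) = -20162/15566 = -20162*1/15566 = -10081/7783 ≈ -1.2953)
sqrt(H(Z) + w) = sqrt(-48 - 10081/7783) = sqrt(-383665/7783) = I*sqrt(2986064695)/7783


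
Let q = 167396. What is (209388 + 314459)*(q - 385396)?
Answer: -114198646000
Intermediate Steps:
(209388 + 314459)*(q - 385396) = (209388 + 314459)*(167396 - 385396) = 523847*(-218000) = -114198646000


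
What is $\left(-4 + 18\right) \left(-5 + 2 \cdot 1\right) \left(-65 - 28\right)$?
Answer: $3906$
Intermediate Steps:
$\left(-4 + 18\right) \left(-5 + 2 \cdot 1\right) \left(-65 - 28\right) = 14 \left(-5 + 2\right) \left(-93\right) = 14 \left(\left(-3\right) \left(-93\right)\right) = 14 \cdot 279 = 3906$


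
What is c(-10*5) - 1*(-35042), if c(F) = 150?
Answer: 35192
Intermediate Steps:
c(-10*5) - 1*(-35042) = 150 - 1*(-35042) = 150 + 35042 = 35192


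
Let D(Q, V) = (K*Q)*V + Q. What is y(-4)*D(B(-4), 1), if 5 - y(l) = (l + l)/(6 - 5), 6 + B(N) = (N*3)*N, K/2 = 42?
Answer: 46410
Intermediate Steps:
K = 84 (K = 2*42 = 84)
B(N) = -6 + 3*N² (B(N) = -6 + (N*3)*N = -6 + (3*N)*N = -6 + 3*N²)
y(l) = 5 - 2*l (y(l) = 5 - (l + l)/(6 - 5) = 5 - 2*l/1 = 5 - 2*l)
D(Q, V) = Q + 84*Q*V (D(Q, V) = (84*Q)*V + Q = 84*Q*V + Q = Q + 84*Q*V)
y(-4)*D(B(-4), 1) = (5 - 2*(-4))*((-6 + 3*(-4)²)*(1 + 84*1)) = (5 + 8)*((-6 + 3*16)*(1 + 84)) = 13*((-6 + 48)*85) = 13*(42*85) = 13*3570 = 46410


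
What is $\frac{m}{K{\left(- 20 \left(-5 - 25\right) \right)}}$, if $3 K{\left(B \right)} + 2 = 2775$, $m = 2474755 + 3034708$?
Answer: $\frac{16528389}{2773} \approx 5960.5$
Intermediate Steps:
$m = 5509463$
$K{\left(B \right)} = \frac{2773}{3}$ ($K{\left(B \right)} = - \frac{2}{3} + \frac{1}{3} \cdot 2775 = - \frac{2}{3} + 925 = \frac{2773}{3}$)
$\frac{m}{K{\left(- 20 \left(-5 - 25\right) \right)}} = \frac{5509463}{\frac{2773}{3}} = 5509463 \cdot \frac{3}{2773} = \frac{16528389}{2773}$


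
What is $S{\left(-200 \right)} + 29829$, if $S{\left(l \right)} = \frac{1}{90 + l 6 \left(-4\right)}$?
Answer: $\frac{145863811}{4890} \approx 29829.0$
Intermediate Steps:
$S{\left(l \right)} = \frac{1}{90 - 24 l}$ ($S{\left(l \right)} = \frac{1}{90 + 6 l \left(-4\right)} = \frac{1}{90 - 24 l}$)
$S{\left(-200 \right)} + 29829 = - \frac{1}{-90 + 24 \left(-200\right)} + 29829 = - \frac{1}{-90 - 4800} + 29829 = - \frac{1}{-4890} + 29829 = \left(-1\right) \left(- \frac{1}{4890}\right) + 29829 = \frac{1}{4890} + 29829 = \frac{145863811}{4890}$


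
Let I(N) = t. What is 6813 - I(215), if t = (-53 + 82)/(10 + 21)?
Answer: 211174/31 ≈ 6812.1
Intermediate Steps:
t = 29/31 ≈ 0.93548
I(N) = 29/31
6813 - I(215) = 6813 - 1*29/31 = 6813 - 29/31 = 211174/31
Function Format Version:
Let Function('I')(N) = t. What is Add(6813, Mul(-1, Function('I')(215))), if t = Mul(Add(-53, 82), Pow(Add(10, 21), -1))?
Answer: Rational(211174, 31) ≈ 6812.1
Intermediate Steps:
t = Rational(29, 31) (t = Mul(29, Pow(31, -1)) = Mul(29, Rational(1, 31)) = Rational(29, 31) ≈ 0.93548)
Function('I')(N) = Rational(29, 31)
Add(6813, Mul(-1, Function('I')(215))) = Add(6813, Mul(-1, Rational(29, 31))) = Add(6813, Rational(-29, 31)) = Rational(211174, 31)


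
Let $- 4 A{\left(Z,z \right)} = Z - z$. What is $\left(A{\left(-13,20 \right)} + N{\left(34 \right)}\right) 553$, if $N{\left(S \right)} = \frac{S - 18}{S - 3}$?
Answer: $\frac{601111}{124} \approx 4847.7$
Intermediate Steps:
$N{\left(S \right)} = \frac{-18 + S}{-3 + S}$
$A{\left(Z,z \right)} = - \frac{Z}{4} + \frac{z}{4}$ ($A{\left(Z,z \right)} = - \frac{Z - z}{4} = - \frac{Z}{4} + \frac{z}{4}$)
$\left(A{\left(-13,20 \right)} + N{\left(34 \right)}\right) 553 = \left(\left(\left(- \frac{1}{4}\right) \left(-13\right) + \frac{1}{4} \cdot 20\right) + \frac{-18 + 34}{-3 + 34}\right) 553 = \left(\left(\frac{13}{4} + 5\right) + \frac{1}{31} \cdot 16\right) 553 = \left(\frac{33}{4} + \frac{1}{31} \cdot 16\right) 553 = \left(\frac{33}{4} + \frac{16}{31}\right) 553 = \frac{1087}{124} \cdot 553 = \frac{601111}{124}$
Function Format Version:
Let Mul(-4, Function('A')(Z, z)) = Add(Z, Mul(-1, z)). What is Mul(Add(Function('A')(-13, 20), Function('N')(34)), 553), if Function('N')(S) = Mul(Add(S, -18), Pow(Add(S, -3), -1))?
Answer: Rational(601111, 124) ≈ 4847.7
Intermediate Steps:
Function('N')(S) = Mul(Pow(Add(-3, S), -1), Add(-18, S)) (Function('N')(S) = Mul(Add(-18, S), Pow(Add(-3, S), -1)) = Mul(Pow(Add(-3, S), -1), Add(-18, S)))
Function('A')(Z, z) = Add(Mul(Rational(-1, 4), Z), Mul(Rational(1, 4), z)) (Function('A')(Z, z) = Mul(Rational(-1, 4), Add(Z, Mul(-1, z))) = Add(Mul(Rational(-1, 4), Z), Mul(Rational(1, 4), z)))
Mul(Add(Function('A')(-13, 20), Function('N')(34)), 553) = Mul(Add(Add(Mul(Rational(-1, 4), -13), Mul(Rational(1, 4), 20)), Mul(Pow(Add(-3, 34), -1), Add(-18, 34))), 553) = Mul(Add(Add(Rational(13, 4), 5), Mul(Pow(31, -1), 16)), 553) = Mul(Add(Rational(33, 4), Mul(Rational(1, 31), 16)), 553) = Mul(Add(Rational(33, 4), Rational(16, 31)), 553) = Mul(Rational(1087, 124), 553) = Rational(601111, 124)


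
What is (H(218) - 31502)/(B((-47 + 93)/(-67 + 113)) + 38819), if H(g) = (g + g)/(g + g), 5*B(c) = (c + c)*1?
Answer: -157505/194097 ≈ -0.81148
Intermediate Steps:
B(c) = 2*c/5 (B(c) = ((c + c)*1)/5 = ((2*c)*1)/5 = (2*c)/5 = 2*c/5)
H(g) = 1 (H(g) = (2*g)/((2*g)) = (2*g)*(1/(2*g)) = 1)
(H(218) - 31502)/(B((-47 + 93)/(-67 + 113)) + 38819) = (1 - 31502)/(2*((-47 + 93)/(-67 + 113))/5 + 38819) = -31501/(2*(46/46)/5 + 38819) = -31501/(2*(46*(1/46))/5 + 38819) = -31501/((⅖)*1 + 38819) = -31501/(⅖ + 38819) = -31501/194097/5 = -31501*5/194097 = -157505/194097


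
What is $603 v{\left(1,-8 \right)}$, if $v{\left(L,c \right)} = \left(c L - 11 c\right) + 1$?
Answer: $48843$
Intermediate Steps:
$v{\left(L,c \right)} = 1 - 11 c + L c$ ($v{\left(L,c \right)} = \left(L c - 11 c\right) + 1 = \left(- 11 c + L c\right) + 1 = 1 - 11 c + L c$)
$603 v{\left(1,-8 \right)} = 603 \left(1 - -88 + 1 \left(-8\right)\right) = 603 \left(1 + 88 - 8\right) = 603 \cdot 81 = 48843$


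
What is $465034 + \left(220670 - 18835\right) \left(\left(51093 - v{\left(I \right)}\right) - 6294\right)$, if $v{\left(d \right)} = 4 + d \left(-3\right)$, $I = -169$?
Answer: $8939333514$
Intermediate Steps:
$v{\left(d \right)} = 4 - 3 d$
$465034 + \left(220670 - 18835\right) \left(\left(51093 - v{\left(I \right)}\right) - 6294\right) = 465034 + \left(220670 - 18835\right) \left(\left(51093 - \left(4 - -507\right)\right) - 6294\right) = 465034 + 201835 \left(\left(51093 - \left(4 + 507\right)\right) - 6294\right) = 465034 + 201835 \left(\left(51093 - 511\right) - 6294\right) = 465034 + 201835 \left(50582 - 6294\right) = 465034 + 201835 \cdot 44288 = 465034 + 8938868480 = 8939333514$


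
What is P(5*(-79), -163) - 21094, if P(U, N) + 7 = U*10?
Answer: -25051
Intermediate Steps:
P(U, N) = -7 + 10*U (P(U, N) = -7 + U*10 = -7 + 10*U)
P(5*(-79), -163) - 21094 = (-7 + 10*(5*(-79))) - 21094 = (-7 + 10*(-395)) - 21094 = (-7 - 3950) - 21094 = -3957 - 21094 = -25051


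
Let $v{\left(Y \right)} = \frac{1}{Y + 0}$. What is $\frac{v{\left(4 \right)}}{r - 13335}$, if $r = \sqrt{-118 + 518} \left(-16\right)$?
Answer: $- \frac{1}{54620} \approx -1.8308 \cdot 10^{-5}$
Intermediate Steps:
$r = -320$ ($r = \sqrt{400} \left(-16\right) = 20 \left(-16\right) = -320$)
$v{\left(Y \right)} = \frac{1}{Y}$
$\frac{v{\left(4 \right)}}{r - 13335} = \frac{1}{4 \left(-320 - 13335\right)} = \frac{1}{4 \left(-13655\right)} = \frac{1}{4} \left(- \frac{1}{13655}\right) = - \frac{1}{54620}$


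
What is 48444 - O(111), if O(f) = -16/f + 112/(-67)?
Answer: 360291532/7437 ≈ 48446.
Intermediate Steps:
O(f) = -112/67 - 16/f (O(f) = -16/f + 112*(-1/67) = -16/f - 112/67 = -112/67 - 16/f)
48444 - O(111) = 48444 - (-112/67 - 16/111) = 48444 - 1*(-13504/7437) = 48444 + 13504/7437 = 360291532/7437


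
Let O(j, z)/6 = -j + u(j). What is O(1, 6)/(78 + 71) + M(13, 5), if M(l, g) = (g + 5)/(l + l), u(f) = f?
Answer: 5/13 ≈ 0.38462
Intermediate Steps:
M(l, g) = (5 + g)/(2*l) (M(l, g) = (5 + g)/((2*l)) = (5 + g)*(1/(2*l)) = (5 + g)/(2*l))
O(j, z) = 0 (O(j, z) = 6*(-j + j) = 6*0 = 0)
O(1, 6)/(78 + 71) + M(13, 5) = 0/(78 + 71) + (1/2)*(5 + 5)/13 = 0/149 + (1/2)*(1/13)*10 = (1/149)*0 + 5/13 = 0 + 5/13 = 5/13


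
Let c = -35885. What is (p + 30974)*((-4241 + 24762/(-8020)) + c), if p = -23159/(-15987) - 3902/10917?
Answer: -57995630889646444765/46657707786 ≈ -1.2430e+9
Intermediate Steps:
p = 63481843/58176693 (p = -23159*(-1/15987) - 3902*1/10917 = 23159/15987 - 3902/10917 = 63481843/58176693 ≈ 1.0912)
(p + 30974)*((-4241 + 24762/(-8020)) + c) = (63481843/58176693 + 30974)*((-4241 + 24762/(-8020)) - 35885) = 1802028370825*((-4241 + 24762*(-1/8020)) - 35885)/58176693 = 1802028370825*((-4241 - 12381/4010) - 35885)/58176693 = 1802028370825*(-17018791/4010 - 35885)/58176693 = (1802028370825/58176693)*(-160917641/4010) = -57995630889646444765/46657707786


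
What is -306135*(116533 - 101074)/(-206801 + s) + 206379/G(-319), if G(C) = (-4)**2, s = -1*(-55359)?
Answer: 53487551979/1211536 ≈ 44149.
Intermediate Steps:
s = 55359
G(C) = 16
-306135*(116533 - 101074)/(-206801 + s) + 206379/G(-319) = -306135*(116533 - 101074)/(-206801 + 55359) + 206379/16 = -306135/((-151442/15459)) + 206379*(1/16) = -306135/((-151442*1/15459)) + 206379/16 = -306135/(-151442/15459) + 206379/16 = -306135*(-15459/151442) + 206379/16 = 4732540965/151442 + 206379/16 = 53487551979/1211536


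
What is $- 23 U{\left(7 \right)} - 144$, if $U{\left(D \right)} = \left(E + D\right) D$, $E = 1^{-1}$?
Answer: $-1432$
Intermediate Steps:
$E = 1$
$U{\left(D \right)} = D \left(1 + D\right)$ ($U{\left(D \right)} = \left(1 + D\right) D = D \left(1 + D\right)$)
$- 23 U{\left(7 \right)} - 144 = - 23 \cdot 7 \left(1 + 7\right) - 144 = - 23 \cdot 7 \cdot 8 - 144 = \left(-23\right) 56 - 144 = -1288 - 144 = -1432$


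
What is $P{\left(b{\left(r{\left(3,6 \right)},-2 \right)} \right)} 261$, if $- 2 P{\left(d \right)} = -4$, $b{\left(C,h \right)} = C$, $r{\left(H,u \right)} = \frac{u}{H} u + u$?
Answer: $522$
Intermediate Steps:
$r{\left(H,u \right)} = u + \frac{u^{2}}{H}$ ($r{\left(H,u \right)} = \frac{u^{2}}{H} + u = u + \frac{u^{2}}{H}$)
$P{\left(d \right)} = 2$ ($P{\left(d \right)} = \left(- \frac{1}{2}\right) \left(-4\right) = 2$)
$P{\left(b{\left(r{\left(3,6 \right)},-2 \right)} \right)} 261 = 2 \cdot 261 = 522$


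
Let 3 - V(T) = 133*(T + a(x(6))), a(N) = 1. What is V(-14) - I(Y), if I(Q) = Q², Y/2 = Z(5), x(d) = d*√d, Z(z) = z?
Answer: 1632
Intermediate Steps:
x(d) = d^(3/2)
Y = 10 (Y = 2*5 = 10)
V(T) = -130 - 133*T (V(T) = 3 - 133*(T + 1) = 3 - 133*(1 + T) = 3 - (133 + 133*T) = 3 + (-133 - 133*T) = -130 - 133*T)
V(-14) - I(Y) = (-130 - 133*(-14)) - 1*10² = (-130 + 1862) - 1*100 = 1732 - 100 = 1632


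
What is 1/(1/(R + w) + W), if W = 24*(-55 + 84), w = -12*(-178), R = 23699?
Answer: 25835/17981161 ≈ 0.0014368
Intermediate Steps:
w = 2136
W = 696 (W = 24*29 = 696)
1/(1/(R + w) + W) = 1/(1/(23699 + 2136) + 696) = 1/(1/25835 + 696) = 1/(17981161/25835) = 25835/17981161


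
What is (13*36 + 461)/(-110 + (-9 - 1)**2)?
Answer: -929/10 ≈ -92.900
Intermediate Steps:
(13*36 + 461)/(-110 + (-9 - 1)**2) = (468 + 461)/(-110 + (-10)**2) = 929/(-110 + 100) = 929/(-10) = 929*(-1/10) = -929/10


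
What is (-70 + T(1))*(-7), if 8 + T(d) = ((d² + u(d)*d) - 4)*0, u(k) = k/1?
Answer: 546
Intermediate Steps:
u(k) = k (u(k) = k*1 = k)
T(d) = -8 (T(d) = -8 + ((d² + d*d) - 4)*0 = -8 + ((d² + d²) - 4)*0 = -8 + (2*d² - 4)*0 = -8 + (-4 + 2*d²)*0 = -8 + 0 = -8)
(-70 + T(1))*(-7) = (-70 - 8)*(-7) = -78*(-7) = 546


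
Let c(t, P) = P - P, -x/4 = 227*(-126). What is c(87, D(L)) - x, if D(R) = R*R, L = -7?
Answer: -114408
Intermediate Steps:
x = 114408 (x = -908*(-126) = -4*(-28602) = 114408)
D(R) = R²
c(t, P) = 0
c(87, D(L)) - x = 0 - 1*114408 = 0 - 114408 = -114408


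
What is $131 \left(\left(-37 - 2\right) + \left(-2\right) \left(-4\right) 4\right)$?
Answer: $-917$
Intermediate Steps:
$131 \left(\left(-37 - 2\right) + \left(-2\right) \left(-4\right) 4\right) = 131 \left(-39 + 8 \cdot 4\right) = 131 \left(-39 + 32\right) = 131 \left(-7\right) = -917$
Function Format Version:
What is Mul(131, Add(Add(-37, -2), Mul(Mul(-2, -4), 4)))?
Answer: -917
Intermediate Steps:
Mul(131, Add(Add(-37, -2), Mul(Mul(-2, -4), 4))) = Mul(131, Add(-39, Mul(8, 4))) = Mul(131, Add(-39, 32)) = Mul(131, -7) = -917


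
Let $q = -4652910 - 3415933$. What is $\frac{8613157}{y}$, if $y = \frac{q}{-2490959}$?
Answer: $\frac{21455020947563}{8068843} \approx 2.659 \cdot 10^{6}$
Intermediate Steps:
$q = -8068843$ ($q = -4652910 - 3415933 = -8068843$)
$y = \frac{8068843}{2490959}$ ($y = - \frac{8068843}{-2490959} = \left(-8068843\right) \left(- \frac{1}{2490959}\right) = \frac{8068843}{2490959} \approx 3.2393$)
$\frac{8613157}{y} = \frac{8613157}{\frac{8068843}{2490959}} = 8613157 \cdot \frac{2490959}{8068843} = \frac{21455020947563}{8068843}$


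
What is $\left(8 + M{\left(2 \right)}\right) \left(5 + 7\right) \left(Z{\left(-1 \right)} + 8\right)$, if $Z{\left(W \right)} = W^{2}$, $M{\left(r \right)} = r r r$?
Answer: $1728$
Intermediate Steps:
$M{\left(r \right)} = r^{3}$ ($M{\left(r \right)} = r^{2} r = r^{3}$)
$\left(8 + M{\left(2 \right)}\right) \left(5 + 7\right) \left(Z{\left(-1 \right)} + 8\right) = \left(8 + 2^{3}\right) \left(5 + 7\right) \left(\left(-1\right)^{2} + 8\right) = \left(8 + 8\right) 12 \left(1 + 8\right) = 16 \cdot 12 \cdot 9 = 16 \cdot 108 = 1728$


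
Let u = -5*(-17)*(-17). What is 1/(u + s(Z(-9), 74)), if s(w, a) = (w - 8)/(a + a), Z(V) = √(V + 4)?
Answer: -31652464/45739521429 - 148*I*√5/45739521429 ≈ -0.00069202 - 7.2353e-9*I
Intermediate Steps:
Z(V) = √(4 + V)
s(w, a) = (-8 + w)/(2*a) (s(w, a) = (-8 + w)/((2*a)) = (-8 + w)*(1/(2*a)) = (-8 + w)/(2*a))
u = -1445 (u = 85*(-17) = -1445)
1/(u + s(Z(-9), 74)) = 1/(-1445 + (½)*(-8 + √(4 - 9))/74) = 1/(-1445 + (½)*(1/74)*(-8 + √(-5))) = 1/(-1445 + (½)*(1/74)*(-8 + I*√5)) = 1/(-1445 + (-2/37 + I*√5/148)) = 1/(-53467/37 + I*√5/148)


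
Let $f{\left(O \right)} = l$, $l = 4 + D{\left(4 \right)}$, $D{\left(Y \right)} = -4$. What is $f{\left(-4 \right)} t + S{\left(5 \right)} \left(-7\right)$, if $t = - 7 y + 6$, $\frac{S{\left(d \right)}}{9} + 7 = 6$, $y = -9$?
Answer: $63$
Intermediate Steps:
$S{\left(d \right)} = -9$ ($S{\left(d \right)} = -63 + 9 \cdot 6 = -63 + 54 = -9$)
$l = 0$ ($l = 4 - 4 = 0$)
$f{\left(O \right)} = 0$
$t = 69$ ($t = \left(-7\right) \left(-9\right) + 6 = 63 + 6 = 69$)
$f{\left(-4 \right)} t + S{\left(5 \right)} \left(-7\right) = 0 \cdot 69 - -63 = 0 + 63 = 63$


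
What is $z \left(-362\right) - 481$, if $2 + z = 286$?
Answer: $-103289$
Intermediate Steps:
$z = 284$ ($z = -2 + 286 = 284$)
$z \left(-362\right) - 481 = 284 \left(-362\right) - 481 = -102808 - 481 = -103289$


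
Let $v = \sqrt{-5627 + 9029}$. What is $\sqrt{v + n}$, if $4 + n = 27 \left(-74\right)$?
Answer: $\sqrt{-2002 + 9 \sqrt{42}} \approx 44.087 i$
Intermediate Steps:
$n = -2002$ ($n = -4 + 27 \left(-74\right) = -4 - 1998 = -2002$)
$v = 9 \sqrt{42}$ ($v = \sqrt{3402} = 9 \sqrt{42} \approx 58.327$)
$\sqrt{v + n} = \sqrt{9 \sqrt{42} - 2002} = \sqrt{-2002 + 9 \sqrt{42}}$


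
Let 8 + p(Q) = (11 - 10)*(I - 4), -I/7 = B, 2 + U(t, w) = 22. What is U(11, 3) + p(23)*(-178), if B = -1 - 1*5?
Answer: -5320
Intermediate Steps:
B = -6 (B = -1 - 5 = -6)
U(t, w) = 20 (U(t, w) = -2 + 22 = 20)
I = 42 (I = -7*(-6) = 42)
p(Q) = 30 (p(Q) = -8 + (11 - 10)*(42 - 4) = -8 + 1*38 = -8 + 38 = 30)
U(11, 3) + p(23)*(-178) = 20 + 30*(-178) = 20 - 5340 = -5320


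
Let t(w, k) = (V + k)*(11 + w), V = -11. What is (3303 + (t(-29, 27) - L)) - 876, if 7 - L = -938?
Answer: 1194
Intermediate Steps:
L = 945 (L = 7 - 1*(-938) = 7 + 938 = 945)
t(w, k) = (-11 + k)*(11 + w)
(3303 + (t(-29, 27) - L)) - 876 = (3303 + ((-121 - 11*(-29) + 11*27 + 27*(-29)) - 1*945)) - 876 = (3303 + ((-121 + 319 + 297 - 783) - 945)) - 876 = (3303 + (-288 - 945)) - 876 = (3303 - 1233) - 876 = 2070 - 876 = 1194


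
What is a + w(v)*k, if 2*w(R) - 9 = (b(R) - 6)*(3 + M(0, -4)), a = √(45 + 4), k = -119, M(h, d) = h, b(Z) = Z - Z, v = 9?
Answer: 1085/2 ≈ 542.50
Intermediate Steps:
b(Z) = 0
a = 7 (a = √49 = 7)
w(R) = -9/2 (w(R) = 9/2 + ((0 - 6)*(3 + 0))/2 = 9/2 + (-6*3)/2 = 9/2 + (½)*(-18) = 9/2 - 9 = -9/2)
a + w(v)*k = 7 - 9/2*(-119) = 7 + 1071/2 = 1085/2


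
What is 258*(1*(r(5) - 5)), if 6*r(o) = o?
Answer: -1075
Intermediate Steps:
r(o) = o/6
258*(1*(r(5) - 5)) = 258*(1*((⅙)*5 - 5)) = 258*(1*(⅚ - 5)) = 258*(1*(-25/6)) = 258*(-25/6) = -1075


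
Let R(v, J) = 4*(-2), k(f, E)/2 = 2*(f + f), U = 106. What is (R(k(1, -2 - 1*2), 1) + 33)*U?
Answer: 2650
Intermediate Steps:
k(f, E) = 8*f (k(f, E) = 2*(2*(f + f)) = 2*(2*(2*f)) = 2*(4*f) = 8*f)
R(v, J) = -8
(R(k(1, -2 - 1*2), 1) + 33)*U = (-8 + 33)*106 = 25*106 = 2650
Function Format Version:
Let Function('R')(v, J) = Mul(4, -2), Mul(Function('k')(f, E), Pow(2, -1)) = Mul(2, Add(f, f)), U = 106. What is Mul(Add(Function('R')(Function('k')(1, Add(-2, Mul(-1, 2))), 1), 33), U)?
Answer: 2650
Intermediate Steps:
Function('k')(f, E) = Mul(8, f) (Function('k')(f, E) = Mul(2, Mul(2, Add(f, f))) = Mul(2, Mul(2, Mul(2, f))) = Mul(2, Mul(4, f)) = Mul(8, f))
Function('R')(v, J) = -8
Mul(Add(Function('R')(Function('k')(1, Add(-2, Mul(-1, 2))), 1), 33), U) = Mul(Add(-8, 33), 106) = Mul(25, 106) = 2650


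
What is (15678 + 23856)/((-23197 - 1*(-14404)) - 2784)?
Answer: -13178/3859 ≈ -3.4149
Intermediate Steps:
(15678 + 23856)/((-23197 - 1*(-14404)) - 2784) = 39534/((-23197 + 14404) - 2784) = 39534/(-8793 - 2784) = 39534/(-11577) = 39534*(-1/11577) = -13178/3859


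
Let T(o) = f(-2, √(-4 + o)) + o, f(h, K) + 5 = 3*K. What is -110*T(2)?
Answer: 330 - 330*I*√2 ≈ 330.0 - 466.69*I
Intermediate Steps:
f(h, K) = -5 + 3*K
T(o) = -5 + o + 3*√(-4 + o) (T(o) = (-5 + 3*√(-4 + o)) + o = -5 + o + 3*√(-4 + o))
-110*T(2) = -110*(-5 + 2 + 3*√(-4 + 2)) = -110*(-5 + 2 + 3*√(-2)) = -110*(-5 + 2 + 3*(I*√2)) = -110*(-5 + 2 + 3*I*√2) = -110*(-3 + 3*I*√2) = 330 - 330*I*√2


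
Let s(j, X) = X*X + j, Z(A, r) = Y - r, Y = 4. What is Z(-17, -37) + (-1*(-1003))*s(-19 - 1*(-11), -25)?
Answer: 618892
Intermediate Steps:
Z(A, r) = 4 - r
s(j, X) = j + X² (s(j, X) = X² + j = j + X²)
Z(-17, -37) + (-1*(-1003))*s(-19 - 1*(-11), -25) = (4 - 1*(-37)) + (-1*(-1003))*((-19 - 1*(-11)) + (-25)²) = (4 + 37) + 1003*((-19 + 11) + 625) = 41 + 1003*(-8 + 625) = 41 + 1003*617 = 41 + 618851 = 618892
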